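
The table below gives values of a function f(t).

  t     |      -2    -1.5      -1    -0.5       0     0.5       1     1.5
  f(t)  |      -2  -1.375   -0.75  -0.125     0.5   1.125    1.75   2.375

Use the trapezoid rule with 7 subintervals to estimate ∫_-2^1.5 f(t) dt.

Δt = 0.5.
T_7 = (0.5/2)·[(-2) + 2·(-1.375) + 2·(-0.75) + 2·(-0.125) + 2·0.5 + 2·1.125 + 2·1.75 + 2.375] = 0.65625.

0.65625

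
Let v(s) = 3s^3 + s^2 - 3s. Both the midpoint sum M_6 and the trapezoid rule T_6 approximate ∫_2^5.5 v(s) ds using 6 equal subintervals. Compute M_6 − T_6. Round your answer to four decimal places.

-10.3466

M_6 ≈ 684.264685.
T_6 ≈ 694.611256.
M_6 − T_6 ≈ -10.3466.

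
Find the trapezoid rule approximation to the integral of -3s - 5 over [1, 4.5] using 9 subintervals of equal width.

Δs = (4.5 − 1)/9 = 7/18.
f(1) = -8, f(25/18) = -55/6, f(16/9) = -31/3, f(13/6) = -11.5, f(23/9) = -38/3, f(53/18) = -83/6, f(10/3) = -15, f(67/18) = -97/6, f(37/9) = -52/3, f(4.5) = -18.5.
T_9 = (Δs/2)·[f(s_0) + 2f(s_1) + ... + 2f(s_{8}) + f(s_9)].
Sum = -46.375.

-46.375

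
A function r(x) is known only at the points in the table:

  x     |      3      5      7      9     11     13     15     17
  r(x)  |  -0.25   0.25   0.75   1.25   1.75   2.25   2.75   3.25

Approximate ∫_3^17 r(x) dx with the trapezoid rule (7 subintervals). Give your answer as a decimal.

Δx = 2.
T_7 = (2/2)·[(-0.25) + 2·0.25 + 2·0.75 + 2·1.25 + 2·1.75 + 2·2.25 + 2·2.75 + 3.25] = 21.

21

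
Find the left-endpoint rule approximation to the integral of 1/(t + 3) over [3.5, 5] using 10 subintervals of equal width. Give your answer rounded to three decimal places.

0.210

Δt = (5 − 3.5)/10 = 0.15.
Left endpoints: 3.5, 3.65, 3.8, 3.95, 4.1, 4.25, 4.4, 4.55, 4.7, 4.85.
f(3.5) = 2/13, f(3.65) = 20/133, f(3.8) = 5/34, f(3.95) = 20/139, f(4.1) = 10/71, f(4.25) = 4/29, f(4.4) = 5/37, f(4.55) = 20/151, f(4.7) = 10/77, f(4.85) = 20/157.
Sum = Δt · [f(3.5) + f(3.65) + f(3.8) + ...].
Sum ≈ 0.210.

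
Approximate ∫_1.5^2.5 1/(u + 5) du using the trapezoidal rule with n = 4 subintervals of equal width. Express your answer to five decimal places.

Δu = (2.5 − 1.5)/4 = 0.25.
f(1.5) = 2/13, f(1.75) = 4/27, f(2) = 1/7, f(2.25) = 4/29, f(2.5) = 2/15.
T_4 = (Δu/2)·[f(u_0) + 2f(u_1) + 2f(u_2) + 2f(u_3) + f(u_4)].
Sum ≈ 0.14313.

0.14313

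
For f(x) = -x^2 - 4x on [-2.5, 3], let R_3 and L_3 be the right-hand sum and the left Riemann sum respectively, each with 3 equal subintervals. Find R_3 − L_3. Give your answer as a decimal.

-45.375

R_3 ≈ -45.4768519.
L_3 ≈ -0.1018519.
R_3 − L_3 = -45.375.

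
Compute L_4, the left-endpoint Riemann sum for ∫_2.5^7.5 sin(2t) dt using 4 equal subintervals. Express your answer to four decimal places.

Δt = (7.5 − 2.5)/4 = 1.25.
Left endpoints: 2.5, 3.75, 5, 6.25.
f(2.5) ≈ -0.9589, f(3.75) ≈ 0.9380, f(5) ≈ -0.5440, f(6.25) ≈ -0.0663.
Sum = Δt · [f(2.5) + f(3.75) + f(5) + f(6.25)].
Sum ≈ -0.7891.

-0.7891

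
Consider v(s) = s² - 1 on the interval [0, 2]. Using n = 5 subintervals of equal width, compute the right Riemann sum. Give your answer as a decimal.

Δs = (2 − 0)/5 = 0.4.
Right endpoints: 0.4, 0.8, 1.2, 1.6, 2.
v(0.4) = -0.84, v(0.8) = -0.36, v(1.2) = 0.44, v(1.6) = 1.56, v(2) = 3.
Sum = Δs · [v(0.4) + v(0.8) + v(1.2) + v(1.6) + v(2)].
Sum = 1.52.

1.52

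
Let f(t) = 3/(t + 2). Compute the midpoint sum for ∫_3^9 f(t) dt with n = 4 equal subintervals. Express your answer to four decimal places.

Δt = (9 − 3)/4 = 1.5.
Midpoints: 3.75, 5.25, 6.75, 8.25.
f(3.75) = 12/23, f(5.25) = 12/29, f(6.75) = 12/35, f(8.25) = 12/41.
Sum = Δt · [f(3.75) + f(5.25) + f(6.75) + f(8.25)].
Sum ≈ 2.3566.

2.3566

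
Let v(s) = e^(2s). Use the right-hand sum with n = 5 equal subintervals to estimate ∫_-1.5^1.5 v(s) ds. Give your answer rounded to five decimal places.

Δs = (1.5 − (-1.5))/5 = 0.6.
Right endpoints: -0.9, -0.3, 0.3, 0.9, 1.5.
v(-0.9) ≈ 0.16530, v(-0.3) ≈ 0.54881, v(0.3) ≈ 1.82212, v(0.9) ≈ 6.04965, v(1.5) ≈ 20.08554.
Sum = Δs · [v(-0.9) + v(-0.3) + v(0.3) + v(0.9) + v(1.5)].
Sum ≈ 17.20285.

17.20285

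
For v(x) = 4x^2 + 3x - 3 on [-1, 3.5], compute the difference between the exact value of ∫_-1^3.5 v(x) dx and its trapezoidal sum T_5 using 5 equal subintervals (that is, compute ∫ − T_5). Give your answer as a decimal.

Exact integral: ∫_-1^3.5 v(x) dx = 61.875.
T_5 = 64.305.
Error = 61.875 − 64.305 = -2.43.

-2.43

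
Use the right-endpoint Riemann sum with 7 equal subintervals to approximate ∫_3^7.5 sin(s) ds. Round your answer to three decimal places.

-1.034

Δs = (7.5 − 3)/7 = 9/14.
Right endpoints: 51/14, 30/7, 69/14, 39/7, 87/14, 48/7, 7.5.
f(51/14) ≈ -0.481, f(30/7) ≈ -0.910, f(69/14) ≈ -0.977, f(39/7) ≈ -0.653, f(87/14) ≈ -0.069, f(48/7) ≈ 0.543, f(7.5) ≈ 0.938.
Sum = Δs · [f(51/14) + f(30/7) + f(69/14) + ...].
Sum ≈ -1.034.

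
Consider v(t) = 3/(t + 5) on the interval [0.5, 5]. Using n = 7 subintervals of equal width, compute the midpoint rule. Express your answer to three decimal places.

1.792

Δt = (5 − 0.5)/7 = 9/14.
Midpoints: 23/28, 41/28, 59/28, 2.75, 95/28, 113/28, 131/28.
v(23/28) = 84/163, v(41/28) = 84/181, v(59/28) = 84/199, v(2.75) = 12/31, v(95/28) = 84/235, v(113/28) = 84/253, v(131/28) = 84/271.
Sum = Δt · [v(23/28) + v(41/28) + v(59/28) + ...].
Sum ≈ 1.792.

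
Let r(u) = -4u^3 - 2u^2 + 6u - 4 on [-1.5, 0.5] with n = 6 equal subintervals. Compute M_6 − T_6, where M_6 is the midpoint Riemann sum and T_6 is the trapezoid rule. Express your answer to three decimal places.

M_6 ≈ -11.40741.
T_6 ≈ -11.18519.
M_6 − T_6 ≈ -0.222.

-0.222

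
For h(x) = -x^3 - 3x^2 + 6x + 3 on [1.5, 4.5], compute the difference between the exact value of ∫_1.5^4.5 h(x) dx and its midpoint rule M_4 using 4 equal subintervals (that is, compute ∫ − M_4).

-1.6875

Exact integral: ∫_1.5^4.5 h(x) dx = -126.
M_4 = -124.3125.
Error = -126 − (-124.3125) = -1.6875.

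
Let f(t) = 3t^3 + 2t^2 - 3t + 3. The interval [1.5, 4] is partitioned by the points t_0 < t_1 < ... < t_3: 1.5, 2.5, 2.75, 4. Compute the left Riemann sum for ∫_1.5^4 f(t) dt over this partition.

117.17578125

Subinterval widths: 1, 0.25, 1.25.
Left endpoints: 1.5, 2.5, 2.75.
f(1.5) = 13.125, f(2.5) = 54.875, f(2.75) = 72.265625.
Sum = Σ Δt_i · f(t_i).
Sum = 117.17578125.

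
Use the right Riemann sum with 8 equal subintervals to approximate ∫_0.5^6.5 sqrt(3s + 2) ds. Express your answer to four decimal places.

21.7136

Δs = (6.5 − 0.5)/8 = 0.75.
Right endpoints: 1.25, 2, 2.75, 3.5, 4.25, 5, 5.75, 6.5.
f(1.25) ≈ 2.3979, f(2) ≈ 2.8284, f(2.75) ≈ 3.2016, f(3.5) ≈ 3.5355, f(4.25) ≈ 3.8406, f(5) ≈ 4.1231, f(5.75) ≈ 4.3875, f(6.5) ≈ 4.6368.
Sum = Δs · [f(1.25) + f(2) + f(2.75) + ...].
Sum ≈ 21.7136.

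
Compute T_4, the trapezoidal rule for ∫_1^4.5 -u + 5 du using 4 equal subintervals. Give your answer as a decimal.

7.875

Δu = (4.5 − 1)/4 = 0.875.
f(1) = 4, f(1.875) = 3.125, f(2.75) = 2.25, f(3.625) = 1.375, f(4.5) = 0.5.
T_4 = (Δu/2)·[f(u_0) + 2f(u_1) + 2f(u_2) + 2f(u_3) + f(u_4)].
Sum = 7.875.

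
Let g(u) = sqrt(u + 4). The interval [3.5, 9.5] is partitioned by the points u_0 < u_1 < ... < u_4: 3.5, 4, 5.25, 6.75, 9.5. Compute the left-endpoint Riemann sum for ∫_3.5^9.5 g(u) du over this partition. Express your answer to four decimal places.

Subinterval widths: 0.5, 1.25, 1.5, 2.75.
Left endpoints: 3.5, 4, 5.25, 6.75.
g(3.5) ≈ 2.7386, g(4) ≈ 2.8284, g(5.25) ≈ 3.0414, g(6.75) ≈ 3.2787.
Sum = Σ Δu_i · g(u_i).
Sum ≈ 18.4834.

18.4834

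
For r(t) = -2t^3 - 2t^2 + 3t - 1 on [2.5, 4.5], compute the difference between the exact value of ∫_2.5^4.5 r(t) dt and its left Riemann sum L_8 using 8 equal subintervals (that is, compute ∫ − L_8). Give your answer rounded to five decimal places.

-21.14583

Exact integral: ∫_2.5^4.5 r(t) dt ≈ -216.8333333.
L_8 = -195.6875.
Error ≈ -216.8333333 − (-195.6875) ≈ -21.14583.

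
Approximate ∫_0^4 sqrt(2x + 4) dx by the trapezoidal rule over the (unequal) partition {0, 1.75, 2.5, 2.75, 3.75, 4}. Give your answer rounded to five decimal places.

Subinterval widths: 1.75, 0.75, 0.25, 1, 0.25.
f(0) ≈ 2.00000, f(1.75) ≈ 2.73861, f(2.5) ≈ 3.00000, f(2.75) ≈ 3.08221, f(3.75) ≈ 3.39116, f(4) ≈ 3.46410.
On each subinterval the trapezoid contributes (Δx_i/2)·[f(x_{i-1}) + f(x_i)].
Sum ≈ 11.15214.

11.15214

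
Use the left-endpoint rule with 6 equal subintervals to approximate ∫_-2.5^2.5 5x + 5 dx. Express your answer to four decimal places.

14.5833

Δx = (2.5 − (-2.5))/6 = 5/6.
Left endpoints: -2.5, -5/3, -5/6, 0, 5/6, 5/3.
f(-2.5) = -7.5, f(-5/3) = -10/3, f(-5/6) = 5/6, f(0) = 5, f(5/6) = 55/6, f(5/3) = 40/3.
Sum = Δx · [f(-2.5) + f(-5/3) + f(-5/6) + ...].
Sum ≈ 14.5833.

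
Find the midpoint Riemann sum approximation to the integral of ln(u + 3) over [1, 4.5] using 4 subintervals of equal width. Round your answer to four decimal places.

6.0703

Δu = (4.5 − 1)/4 = 0.875.
Midpoints: 1.4375, 2.3125, 3.1875, 4.0625.
f(1.4375) ≈ 1.4901, f(2.3125) ≈ 1.6701, f(3.1875) ≈ 1.8225, f(4.0625) ≈ 1.9548.
Sum = Δu · [f(1.4375) + f(2.3125) + f(3.1875) + f(4.0625)].
Sum ≈ 6.0703.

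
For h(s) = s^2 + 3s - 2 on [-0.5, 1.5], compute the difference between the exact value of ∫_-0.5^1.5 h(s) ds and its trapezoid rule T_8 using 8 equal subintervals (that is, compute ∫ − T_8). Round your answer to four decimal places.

-0.0208

Exact integral: ∫_-0.5^1.5 h(s) ds ≈ 0.166667.
T_8 = 0.1875.
Error ≈ 0.166667 − 0.1875 ≈ -0.0208.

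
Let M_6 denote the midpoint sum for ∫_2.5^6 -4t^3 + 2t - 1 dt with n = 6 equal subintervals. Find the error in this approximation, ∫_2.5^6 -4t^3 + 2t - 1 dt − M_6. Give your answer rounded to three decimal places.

Exact integral: ∫_2.5^6 f(t) dt = -1230.6875.
M_6 ≈ -1225.62587.
Error ≈ -1230.6875 − (-1225.62587) ≈ -5.062.

-5.062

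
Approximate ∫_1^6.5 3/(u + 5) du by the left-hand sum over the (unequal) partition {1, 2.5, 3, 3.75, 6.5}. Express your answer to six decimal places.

2.174107

Subinterval widths: 1.5, 0.5, 0.75, 2.75.
Left endpoints: 1, 2.5, 3, 3.75.
f(1) = 0.5, f(2.5) = 0.4, f(3) = 0.375, f(3.75) = 12/35.
Sum = Σ Δu_i · f(u_i).
Sum ≈ 2.174107.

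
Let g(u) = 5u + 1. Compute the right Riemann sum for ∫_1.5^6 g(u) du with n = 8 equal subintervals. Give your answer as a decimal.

95.203125

Δu = (6 − 1.5)/8 = 0.5625.
Right endpoints: 2.0625, 2.625, 3.1875, 3.75, 4.3125, 4.875, 5.4375, 6.
g(2.0625) = 11.3125, g(2.625) = 14.125, g(3.1875) = 16.9375, g(3.75) = 19.75, g(4.3125) = 22.5625, g(4.875) = 25.375, g(5.4375) = 28.1875, g(6) = 31.
Sum = Δu · [g(2.0625) + g(2.625) + g(3.1875) + ...].
Sum = 95.203125.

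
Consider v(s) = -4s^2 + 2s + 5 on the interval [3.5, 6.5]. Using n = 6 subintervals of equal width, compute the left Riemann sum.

-236

Δs = (6.5 − 3.5)/6 = 0.5.
Left endpoints: 3.5, 4, 4.5, 5, 5.5, 6.
v(3.5) = -37, v(4) = -51, v(4.5) = -67, v(5) = -85, v(5.5) = -105, v(6) = -127.
Sum = Δs · [v(3.5) + v(4) + v(4.5) + ...].
Sum = -236.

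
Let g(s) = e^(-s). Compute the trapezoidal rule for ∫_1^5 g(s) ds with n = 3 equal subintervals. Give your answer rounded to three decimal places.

0.413

Δs = (5 − 1)/3 = 4/3.
g(1) ≈ 0.368, g(7/3) ≈ 0.097, g(11/3) ≈ 0.026, g(5) ≈ 0.007.
T_3 = (Δs/2)·[g(s_0) + 2g(s_1) + 2g(s_2) + g(s_3)].
Sum ≈ 0.413.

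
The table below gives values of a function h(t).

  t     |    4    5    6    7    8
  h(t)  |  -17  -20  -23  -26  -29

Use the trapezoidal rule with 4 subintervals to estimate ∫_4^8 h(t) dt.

-92

Δt = 1.
T_4 = (1/2)·[(-17) + 2·(-20) + 2·(-23) + 2·(-26) + (-29)] = -92.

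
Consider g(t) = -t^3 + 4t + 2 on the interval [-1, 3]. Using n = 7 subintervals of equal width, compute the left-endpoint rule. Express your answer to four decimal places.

Δt = (3 − (-1))/7 = 4/7.
Left endpoints: -1, -3/7, 1/7, 5/7, 9/7, 13/7, 17/7.
g(-1) = -1, g(-3/7) = 125/343, g(1/7) = 881/343, g(5/7) = 1541/343, g(9/7) = 1721/343, g(13/7) = 1037/343, g(17/7) = -895/343.
Sum = Δt · [g(-1) + g(-3/7) + g(1/7) + ...].
Sum ≈ 6.7755.

6.7755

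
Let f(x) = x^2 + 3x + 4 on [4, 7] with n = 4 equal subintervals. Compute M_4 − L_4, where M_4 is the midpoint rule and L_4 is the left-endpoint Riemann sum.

15.328125

M_4 = 154.359375.
L_4 = 139.03125.
M_4 − L_4 = 15.328125.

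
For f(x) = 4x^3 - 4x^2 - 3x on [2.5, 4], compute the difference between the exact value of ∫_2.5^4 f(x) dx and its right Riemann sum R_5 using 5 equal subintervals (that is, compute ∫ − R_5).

-23.2875

Exact integral: ∫_2.5^4 f(x) dx = 137.8125.
R_5 = 161.1.
Error = 137.8125 − 161.1 = -23.2875.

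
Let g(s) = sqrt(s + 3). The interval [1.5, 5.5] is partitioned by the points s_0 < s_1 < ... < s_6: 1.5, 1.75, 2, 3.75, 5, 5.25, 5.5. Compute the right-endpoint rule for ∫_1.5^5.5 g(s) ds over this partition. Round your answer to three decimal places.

Subinterval widths: 0.25, 0.25, 1.75, 1.25, 0.25, 0.25.
Right endpoints: 1.75, 2, 3.75, 5, 5.25, 5.5.
g(1.75) ≈ 2.179, g(2) ≈ 2.236, g(3.75) ≈ 2.598, g(5) ≈ 2.828, g(5.25) ≈ 2.872, g(5.5) ≈ 2.915.
Sum = Σ Δs_i · g(s_i).
Sum ≈ 10.633.

10.633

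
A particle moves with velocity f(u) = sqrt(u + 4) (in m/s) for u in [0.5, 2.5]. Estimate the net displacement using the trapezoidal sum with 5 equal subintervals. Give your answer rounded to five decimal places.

4.68339

Δu = (2.5 − 0.5)/5 = 0.4.
f(0.5) ≈ 2.12132, f(0.9) ≈ 2.21359, f(1.3) ≈ 2.30217, f(1.7) ≈ 2.38747, f(2.1) ≈ 2.46982, f(2.5) ≈ 2.54951.
T_5 = (Δu/2)·[f(u_0) + 2f(u_1) + ... + 2f(u_{4}) + f(u_5)].
Sum ≈ 4.68339.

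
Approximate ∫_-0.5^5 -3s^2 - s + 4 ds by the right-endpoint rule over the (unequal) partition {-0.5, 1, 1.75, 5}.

-252.203125

Subinterval widths: 1.5, 0.75, 3.25.
Right endpoints: 1, 1.75, 5.
f(1) = 0, f(1.75) = -6.9375, f(5) = -76.
Sum = Σ Δs_i · f(s_i).
Sum = -252.203125.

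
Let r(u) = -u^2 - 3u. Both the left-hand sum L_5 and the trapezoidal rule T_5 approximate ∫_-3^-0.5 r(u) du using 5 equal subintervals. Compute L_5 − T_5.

-0.3125

L_5 = 3.75.
T_5 = 4.0625.
L_5 − T_5 = -0.3125.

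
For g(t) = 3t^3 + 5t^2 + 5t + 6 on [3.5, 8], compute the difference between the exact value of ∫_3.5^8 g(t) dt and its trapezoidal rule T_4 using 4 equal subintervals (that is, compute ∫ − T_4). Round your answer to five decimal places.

Exact integral: ∫_3.5^8 g(t) dt = 3897.703125.
T_4 ≈ 3951.5712891.
Error ≈ 3897.703125 − 3951.5712891 ≈ -53.86816.

-53.86816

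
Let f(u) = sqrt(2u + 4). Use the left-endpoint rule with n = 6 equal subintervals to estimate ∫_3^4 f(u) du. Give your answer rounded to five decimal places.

3.29027

Δu = (4 − 3)/6 = 1/6.
Left endpoints: 3, 19/6, 10/3, 3.5, 11/3, 23/6.
f(3) ≈ 3.16228, f(19/6) ≈ 3.21455, f(10/3) ≈ 3.26599, f(3.5) ≈ 3.31662, f(11/3) ≈ 3.36650, f(23/6) ≈ 3.41565.
Sum = Δu · [f(3) + f(19/6) + f(10/3) + ...].
Sum ≈ 3.29027.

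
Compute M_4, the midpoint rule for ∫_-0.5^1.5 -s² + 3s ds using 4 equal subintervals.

1.875

Δs = (1.5 − (-0.5))/4 = 0.5.
Midpoints: -0.25, 0.25, 0.75, 1.25.
f(-0.25) = -0.8125, f(0.25) = 0.6875, f(0.75) = 1.6875, f(1.25) = 2.1875.
Sum = Δs · [f(-0.25) + f(0.25) + f(0.75) + f(1.25)].
Sum = 1.875.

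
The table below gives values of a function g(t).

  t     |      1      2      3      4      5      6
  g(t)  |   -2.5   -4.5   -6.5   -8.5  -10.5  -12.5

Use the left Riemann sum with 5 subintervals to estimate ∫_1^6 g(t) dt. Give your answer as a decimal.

-32.5

Δt = 1.
Sum = 1·[(-2.5) + (-4.5) + (-6.5) + (-8.5) + (-10.5)] = -32.5.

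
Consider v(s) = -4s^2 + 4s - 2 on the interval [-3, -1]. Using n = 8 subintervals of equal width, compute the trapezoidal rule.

-54.75

Δs = (-1 − (-3))/8 = 0.25.
v(-3) = -50, v(-2.75) = -43.25, v(-2.5) = -37, v(-2.25) = -31.25, v(-2) = -26, v(-1.75) = -21.25, v(-1.5) = -17, v(-1.25) = -13.25, v(-1) = -10.
T_8 = (Δs/2)·[v(s_0) + 2v(s_1) + ... + 2v(s_{7}) + v(s_8)].
Sum = -54.75.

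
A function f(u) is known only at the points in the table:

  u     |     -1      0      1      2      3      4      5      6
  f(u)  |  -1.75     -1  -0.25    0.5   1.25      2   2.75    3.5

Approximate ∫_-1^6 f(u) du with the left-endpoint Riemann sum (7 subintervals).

3.5

Δu = 1.
Sum = 1·[(-1.75) + (-1) + (-0.25) + 0.5 + 1.25 + 2 + 2.75] = 3.5.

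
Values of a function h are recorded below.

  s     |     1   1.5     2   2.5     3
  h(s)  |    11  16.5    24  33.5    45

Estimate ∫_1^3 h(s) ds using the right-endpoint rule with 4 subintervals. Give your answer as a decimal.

Δs = 0.5.
Sum = 0.5·[16.5 + 24 + 33.5 + 45] = 59.5.

59.5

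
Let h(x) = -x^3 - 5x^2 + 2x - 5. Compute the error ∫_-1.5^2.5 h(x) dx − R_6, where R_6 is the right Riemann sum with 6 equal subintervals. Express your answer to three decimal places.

Exact integral: ∫_-1.5^2.5 h(x) dx ≈ -56.16667.
R_6 ≈ -68.42593.
Error ≈ -56.16667 − (-68.42593) ≈ 12.259.

12.259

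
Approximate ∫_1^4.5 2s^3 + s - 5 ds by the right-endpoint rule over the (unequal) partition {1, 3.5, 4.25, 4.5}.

370.6484375

Subinterval widths: 2.5, 0.75, 0.25.
Right endpoints: 3.5, 4.25, 4.5.
f(3.5) = 84.25, f(4.25) = 152.78125, f(4.5) = 181.75.
Sum = Σ Δs_i · f(s_i).
Sum = 370.6484375.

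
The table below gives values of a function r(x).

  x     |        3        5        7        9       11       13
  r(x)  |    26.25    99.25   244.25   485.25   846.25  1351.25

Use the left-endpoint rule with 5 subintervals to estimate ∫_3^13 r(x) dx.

3402.5

Δx = 2.
Sum = 2·[26.25 + 99.25 + 244.25 + 485.25 + 846.25] = 3402.5.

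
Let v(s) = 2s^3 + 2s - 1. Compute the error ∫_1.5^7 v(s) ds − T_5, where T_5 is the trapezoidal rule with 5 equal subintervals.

Exact integral: ∫_1.5^7 v(s) ds = 1239.21875.
T_5 = 1267.5025.
Error = 1239.21875 − 1267.5025 = -28.28375.

-28.28375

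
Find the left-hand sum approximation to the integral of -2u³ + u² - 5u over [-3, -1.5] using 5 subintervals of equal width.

Δu = (-1.5 − (-3))/5 = 0.3.
Left endpoints: -3, -2.7, -2.4, -2.1, -1.8.
f(-3) = 78, f(-2.7) = 60.156, f(-2.4) = 45.408, f(-2.1) = 33.432, f(-1.8) = 23.904.
Sum = Δu · [f(-3) + f(-2.7) + f(-2.4) + f(-2.1) + f(-1.8)].
Sum = 72.27.

72.27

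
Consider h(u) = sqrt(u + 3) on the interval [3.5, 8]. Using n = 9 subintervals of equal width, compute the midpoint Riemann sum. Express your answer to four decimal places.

Δu = (8 − 3.5)/9 = 0.5.
Midpoints: 3.75, 4.25, 4.75, 5.25, 5.75, 6.25, 6.75, 7.25, 7.75.
h(3.75) ≈ 2.5981, h(4.25) ≈ 2.6926, h(4.75) ≈ 2.7839, h(5.25) ≈ 2.8723, h(5.75) ≈ 2.9580, h(6.25) ≈ 3.0414, h(6.75) ≈ 3.1225, h(7.25) ≈ 3.2016, h(7.75) ≈ 3.2787.
Sum = Δu · [h(3.75) + h(4.25) + h(4.75) + ...].
Sum ≈ 13.2745.

13.2745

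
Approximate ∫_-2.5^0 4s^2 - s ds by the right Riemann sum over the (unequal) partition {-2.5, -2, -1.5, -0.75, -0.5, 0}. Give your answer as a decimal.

Subinterval widths: 0.5, 0.5, 0.75, 0.25, 0.5.
Right endpoints: -2, -1.5, -0.75, -0.5, 0.
f(-2) = 18, f(-1.5) = 10.5, f(-0.75) = 3, f(-0.5) = 1.5, f(0) = 0.
Sum = Σ Δs_i · f(s_i).
Sum = 16.875.

16.875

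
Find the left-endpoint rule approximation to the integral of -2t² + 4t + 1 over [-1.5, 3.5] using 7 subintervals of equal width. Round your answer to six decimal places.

Δt = (3.5 − (-1.5))/7 = 5/7.
Left endpoints: -1.5, -11/14, -1/14, 9/14, 19/14, 29/14, 39/14.
f(-1.5) = -9.5, f(-11/14) = -331/98, f(-1/14) = 69/98, f(9/14) = 269/98, f(19/14) = 269/98, f(29/14) = 69/98, f(39/14) = -331/98.
Sum = Δt · [f(-1.5) + f(-11/14) + f(-1/14) + ...].
Sum ≈ -6.683673.

-6.683673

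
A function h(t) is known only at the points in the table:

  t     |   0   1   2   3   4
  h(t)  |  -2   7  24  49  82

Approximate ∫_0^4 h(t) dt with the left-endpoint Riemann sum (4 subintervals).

Δt = 1.
Sum = 1·[(-2) + 7 + 24 + 49] = 78.

78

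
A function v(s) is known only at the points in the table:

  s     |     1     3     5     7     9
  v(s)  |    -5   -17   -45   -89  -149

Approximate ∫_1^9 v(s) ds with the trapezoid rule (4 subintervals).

-456

Δs = 2.
T_4 = (2/2)·[(-5) + 2·(-17) + 2·(-45) + 2·(-89) + (-149)] = -456.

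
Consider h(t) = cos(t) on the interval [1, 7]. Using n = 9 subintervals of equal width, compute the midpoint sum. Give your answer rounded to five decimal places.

Δt = (7 − 1)/9 = 2/3.
Midpoints: 4/3, 2, 8/3, 10/3, 4, 14/3, 16/3, 6, 20/3.
h(4/3) ≈ 0.23524, h(2) ≈ -0.41615, h(8/3) ≈ -0.88933, h(10/3) ≈ -0.98167, h(4) ≈ -0.65364, h(14/3) ≈ -0.04571, h(16/3) ≈ 0.58180, h(6) ≈ 0.96017, h(20/3) ≈ 0.92737.
Sum = Δt · [h(4/3) + h(2) + h(8/3) + ...].
Sum ≈ -0.18795.

-0.18795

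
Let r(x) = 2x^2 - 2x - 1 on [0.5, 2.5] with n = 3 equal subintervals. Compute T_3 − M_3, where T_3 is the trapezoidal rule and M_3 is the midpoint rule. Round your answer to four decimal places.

T_3 ≈ 2.629630.
M_3 ≈ 2.185185.
T_3 − M_3 ≈ 0.4444.

0.4444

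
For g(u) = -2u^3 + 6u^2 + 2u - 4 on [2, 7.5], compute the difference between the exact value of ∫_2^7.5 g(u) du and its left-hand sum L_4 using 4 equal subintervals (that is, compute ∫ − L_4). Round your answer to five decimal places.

-306.99023

Exact integral: ∫_2^7.5 g(u) du = -716.03125.
L_4 ≈ -409.0410156.
Error ≈ -716.03125 − (-409.0410156) ≈ -306.99023.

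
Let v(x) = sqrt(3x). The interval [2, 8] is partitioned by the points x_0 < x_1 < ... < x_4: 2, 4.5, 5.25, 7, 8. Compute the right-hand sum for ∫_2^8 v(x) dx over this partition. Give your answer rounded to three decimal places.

Subinterval widths: 2.5, 0.75, 1.75, 1.
Right endpoints: 4.5, 5.25, 7, 8.
v(4.5) ≈ 3.674, v(5.25) ≈ 3.969, v(7) ≈ 4.583, v(8) ≈ 4.899.
Sum = Σ Δx_i · v(x_i).
Sum ≈ 25.081.

25.081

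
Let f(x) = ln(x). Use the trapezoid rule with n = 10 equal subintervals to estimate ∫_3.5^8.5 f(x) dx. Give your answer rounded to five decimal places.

8.80239

Δx = (8.5 − 3.5)/10 = 0.5.
f(3.5) ≈ 1.25276, f(4) ≈ 1.38629, f(4.5) ≈ 1.50408, f(5) ≈ 1.60944, f(5.5) ≈ 1.70475, f(6) ≈ 1.79176, f(6.5) ≈ 1.87180, f(7) ≈ 1.94591, f(7.5) ≈ 2.01490, f(8) ≈ 2.07944, f(8.5) ≈ 2.14007.
T_10 = (Δx/2)·[f(x_0) + 2f(x_1) + ... + 2f(x_{9}) + f(x_10)].
Sum ≈ 8.80239.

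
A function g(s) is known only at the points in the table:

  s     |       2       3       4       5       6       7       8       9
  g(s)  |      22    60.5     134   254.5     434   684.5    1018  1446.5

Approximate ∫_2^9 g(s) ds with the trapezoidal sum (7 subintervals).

Δs = 1.
T_7 = (1/2)·[22 + 2·60.5 + 2·134 + 2·254.5 + 2·434 + 2·684.5 + 2·1018 + 1446.5] = 3319.75.

3319.75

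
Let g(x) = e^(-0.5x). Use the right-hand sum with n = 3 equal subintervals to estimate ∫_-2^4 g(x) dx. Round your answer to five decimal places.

3.00643

Δx = (4 − (-2))/3 = 2.
Right endpoints: 0, 2, 4.
g(0) ≈ 1.00000, g(2) ≈ 0.36788, g(4) ≈ 0.13534.
Sum = Δx · [g(0) + g(2) + g(4)].
Sum ≈ 3.00643.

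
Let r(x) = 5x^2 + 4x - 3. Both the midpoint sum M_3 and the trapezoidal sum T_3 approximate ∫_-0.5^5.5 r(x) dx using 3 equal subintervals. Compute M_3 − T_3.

M_3 = 309.5.
T_3 = 339.5.
M_3 − T_3 = -30.

-30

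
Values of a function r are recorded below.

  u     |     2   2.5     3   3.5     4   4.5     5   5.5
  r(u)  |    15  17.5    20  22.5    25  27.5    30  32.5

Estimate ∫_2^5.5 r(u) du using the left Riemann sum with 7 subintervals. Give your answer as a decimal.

Δu = 0.5.
Sum = 0.5·[15 + 17.5 + 20 + 22.5 + 25 + 27.5 + 30] = 78.75.

78.75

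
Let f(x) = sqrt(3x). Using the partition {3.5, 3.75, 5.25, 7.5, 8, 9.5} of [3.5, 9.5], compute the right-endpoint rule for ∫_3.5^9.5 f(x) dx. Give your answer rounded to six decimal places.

Subinterval widths: 0.25, 1.5, 2.25, 0.5, 1.5.
Right endpoints: 3.75, 5.25, 7.5, 8, 9.5.
f(3.75) ≈ 3.354102, f(5.25) ≈ 3.968627, f(7.5) ≈ 4.743416, f(8) ≈ 4.898979, f(9.5) ≈ 5.338539.
Sum = Σ Δx_i · f(x_i).
Sum ≈ 27.921451.

27.921451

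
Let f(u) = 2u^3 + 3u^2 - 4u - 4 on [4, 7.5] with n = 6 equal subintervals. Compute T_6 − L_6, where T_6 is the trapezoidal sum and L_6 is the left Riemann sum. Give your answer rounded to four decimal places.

T_6 ≈ 1724.849826.
L_6 ≈ 1484.953993.
T_6 − L_6 ≈ 239.8958.

239.8958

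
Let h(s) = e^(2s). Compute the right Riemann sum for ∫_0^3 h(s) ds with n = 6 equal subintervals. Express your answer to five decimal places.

318.31649

Δs = (3 − 0)/6 = 0.5.
Right endpoints: 0.5, 1, 1.5, 2, 2.5, 3.
h(0.5) ≈ 2.71828, h(1) ≈ 7.38906, h(1.5) ≈ 20.08554, h(2) ≈ 54.59815, h(2.5) ≈ 148.41316, h(3) ≈ 403.42879.
Sum = Δs · [h(0.5) + h(1) + h(1.5) + ...].
Sum ≈ 318.31649.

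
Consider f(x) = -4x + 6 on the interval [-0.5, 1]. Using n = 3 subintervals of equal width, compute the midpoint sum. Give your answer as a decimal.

7.5

Δx = (1 − (-0.5))/3 = 0.5.
Midpoints: -0.25, 0.25, 0.75.
f(-0.25) = 7, f(0.25) = 5, f(0.75) = 3.
Sum = Δx · [f(-0.25) + f(0.25) + f(0.75)].
Sum = 7.5.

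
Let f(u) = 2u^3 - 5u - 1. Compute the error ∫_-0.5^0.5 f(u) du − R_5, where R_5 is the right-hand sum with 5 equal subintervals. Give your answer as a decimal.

Exact integral: ∫_-0.5^0.5 f(u) du = -1.
R_5 = -1.45.
Error = -1 − (-1.45) = 0.45.

0.45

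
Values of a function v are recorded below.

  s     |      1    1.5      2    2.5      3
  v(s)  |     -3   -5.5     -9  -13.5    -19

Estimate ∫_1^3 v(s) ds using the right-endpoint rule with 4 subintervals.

Δs = 0.5.
Sum = 0.5·[(-5.5) + (-9) + (-13.5) + (-19)] = -23.5.

-23.5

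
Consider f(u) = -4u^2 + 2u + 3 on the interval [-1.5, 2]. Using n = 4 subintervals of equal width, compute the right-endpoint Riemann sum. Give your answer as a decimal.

-4.703125

Δu = (2 − (-1.5))/4 = 0.875.
Right endpoints: -0.625, 0.25, 1.125, 2.
f(-0.625) = 0.1875, f(0.25) = 3.25, f(1.125) = 0.1875, f(2) = -9.
Sum = Δu · [f(-0.625) + f(0.25) + f(1.125) + f(2)].
Sum = -4.703125.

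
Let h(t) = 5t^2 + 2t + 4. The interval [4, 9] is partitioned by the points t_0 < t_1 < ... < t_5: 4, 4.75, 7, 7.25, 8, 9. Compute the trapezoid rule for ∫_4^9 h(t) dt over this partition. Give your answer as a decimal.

1204.375

Subinterval widths: 0.75, 2.25, 0.25, 0.75, 1.
h(4) = 92, h(4.75) = 126.3125, h(7) = 263, h(7.25) = 281.3125, h(8) = 340, h(9) = 427.
On each subinterval the trapezoid contributes (Δt_i/2)·[h(t_{i-1}) + h(t_i)].
Sum = 1204.375.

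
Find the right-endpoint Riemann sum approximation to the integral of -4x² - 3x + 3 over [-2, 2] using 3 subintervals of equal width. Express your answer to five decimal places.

-22.07407

Δx = (2 − (-2))/3 = 4/3.
Right endpoints: -2/3, 2/3, 2.
f(-2/3) = 29/9, f(2/3) = -7/9, f(2) = -19.
Sum = Δx · [f(-2/3) + f(2/3) + f(2)].
Sum ≈ -22.07407.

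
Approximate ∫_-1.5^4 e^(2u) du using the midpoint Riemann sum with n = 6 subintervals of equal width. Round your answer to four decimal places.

1300.5148

Δu = (4 − (-1.5))/6 = 11/12.
Midpoints: -25/24, -0.125, 19/24, 41/24, 2.625, 85/24.
f(-25/24) ≈ 0.1245, f(-0.125) ≈ 0.7788, f(19/24) ≈ 4.8712, f(41/24) ≈ 30.4677, f(2.625) ≈ 190.5663, f(85/24) ≈ 1191.9350.
Sum = Δu · [f(-25/24) + f(-0.125) + f(19/24) + ...].
Sum ≈ 1300.5148.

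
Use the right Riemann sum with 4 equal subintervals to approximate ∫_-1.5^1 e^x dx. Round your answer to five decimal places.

3.35559

Δx = (1 − (-1.5))/4 = 0.625.
Right endpoints: -0.875, -0.25, 0.375, 1.
f(-0.875) ≈ 0.41686, f(-0.25) ≈ 0.77880, f(0.375) ≈ 1.45499, f(1) ≈ 2.71828.
Sum = Δx · [f(-0.875) + f(-0.25) + f(0.375) + f(1)].
Sum ≈ 3.35559.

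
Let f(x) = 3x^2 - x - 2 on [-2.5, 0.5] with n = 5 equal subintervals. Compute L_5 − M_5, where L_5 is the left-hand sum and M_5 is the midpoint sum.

L_5 = 19.59.
M_5 = 12.48.
L_5 − M_5 = 7.11.

7.11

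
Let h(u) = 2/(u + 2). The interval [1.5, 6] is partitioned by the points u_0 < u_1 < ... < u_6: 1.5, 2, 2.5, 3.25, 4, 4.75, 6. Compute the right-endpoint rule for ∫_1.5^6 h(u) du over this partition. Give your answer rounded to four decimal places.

Subinterval widths: 0.5, 0.5, 0.75, 0.75, 0.75, 1.25.
Right endpoints: 2, 2.5, 3.25, 4, 4.75, 6.
h(2) = 0.5, h(2.5) = 4/9, h(3.25) = 8/21, h(4) = 1/3, h(4.75) = 8/27, h(6) = 0.25.
Sum = Σ Δu_i · h(u_i).
Sum ≈ 1.5427.

1.5427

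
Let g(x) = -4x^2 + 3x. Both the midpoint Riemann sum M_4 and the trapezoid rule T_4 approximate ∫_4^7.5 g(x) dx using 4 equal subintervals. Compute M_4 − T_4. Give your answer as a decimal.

2.6796875

M_4 = -415.8984375.
T_4 = -418.578125.
M_4 − T_4 = 2.6796875.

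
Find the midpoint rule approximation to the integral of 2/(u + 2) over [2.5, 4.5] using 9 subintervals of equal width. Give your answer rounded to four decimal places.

Δu = (4.5 − 2.5)/9 = 2/9.
Midpoints: 47/18, 17/6, 55/18, 59/18, 3.5, 67/18, 71/18, 25/6, 79/18.
f(47/18) = 36/83, f(17/6) = 12/29, f(55/18) = 36/91, f(59/18) = 36/95, f(3.5) = 4/11, f(67/18) = 36/103, f(71/18) = 36/107, f(25/6) = 12/37, f(79/18) = 36/115.
Sum = Δu · [f(47/18) + f(17/6) + f(55/18) + ...].
Sum ≈ 0.7353.

0.7353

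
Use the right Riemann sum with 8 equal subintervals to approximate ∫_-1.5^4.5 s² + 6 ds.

Δs = (4.5 − (-1.5))/8 = 0.75.
Right endpoints: -0.75, 0, 0.75, 1.5, 2.25, 3, 3.75, 4.5.
f(-0.75) = 6.5625, f(0) = 6, f(0.75) = 6.5625, f(1.5) = 8.25, f(2.25) = 11.0625, f(3) = 15, f(3.75) = 20.0625, f(4.5) = 26.25.
Sum = Δs · [f(-0.75) + f(0) + f(0.75) + ...].
Sum = 74.8125.

74.8125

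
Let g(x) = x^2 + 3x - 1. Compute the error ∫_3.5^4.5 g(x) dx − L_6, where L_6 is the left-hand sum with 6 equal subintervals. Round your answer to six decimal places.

Exact integral: ∫_3.5^4.5 g(x) dx ≈ 27.08333333.
L_6 ≈ 26.17129630.
Error ≈ 27.08333333 − 26.17129630 ≈ 0.912037.

0.912037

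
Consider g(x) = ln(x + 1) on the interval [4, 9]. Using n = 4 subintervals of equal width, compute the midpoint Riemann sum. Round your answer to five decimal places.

9.98513

Δx = (9 − 4)/4 = 1.25.
Midpoints: 4.625, 5.875, 7.125, 8.375.
g(4.625) ≈ 1.72722, g(5.875) ≈ 1.92789, g(7.125) ≈ 2.09495, g(8.375) ≈ 2.23805.
Sum = Δx · [g(4.625) + g(5.875) + g(7.125) + g(8.375)].
Sum ≈ 9.98513.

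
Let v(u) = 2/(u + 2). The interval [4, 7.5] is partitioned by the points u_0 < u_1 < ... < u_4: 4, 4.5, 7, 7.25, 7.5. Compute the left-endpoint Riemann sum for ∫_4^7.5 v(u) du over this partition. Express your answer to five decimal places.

1.04551

Subinterval widths: 0.5, 2.5, 0.25, 0.25.
Left endpoints: 4, 4.5, 7, 7.25.
v(4) = 1/3, v(4.5) = 4/13, v(7) = 2/9, v(7.25) = 8/37.
Sum = Σ Δu_i · v(u_i).
Sum ≈ 1.04551.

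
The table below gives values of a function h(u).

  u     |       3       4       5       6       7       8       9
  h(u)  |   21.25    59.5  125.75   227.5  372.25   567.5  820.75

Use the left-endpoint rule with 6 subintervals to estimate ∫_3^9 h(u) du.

1373.75

Δu = 1.
Sum = 1·[21.25 + 59.5 + 125.75 + 227.5 + 372.25 + 567.5] = 1373.75.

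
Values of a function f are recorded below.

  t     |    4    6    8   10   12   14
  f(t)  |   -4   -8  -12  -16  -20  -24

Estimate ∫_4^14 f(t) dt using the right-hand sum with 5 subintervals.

-160

Δt = 2.
Sum = 2·[(-8) + (-12) + (-16) + (-20) + (-24)] = -160.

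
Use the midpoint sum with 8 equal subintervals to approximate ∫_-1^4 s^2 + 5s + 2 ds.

Δs = (4 − (-1))/8 = 0.625.
Midpoints: -0.6875, -0.0625, 0.5625, 1.1875, 1.8125, 2.4375, 3.0625, 3.6875.
f(-0.6875) = -0.96484375, f(-0.0625) = 1.69140625, f(0.5625) = 5.12890625, f(1.1875) = 9.34765625, f(1.8125) = 14.34765625, f(2.4375) = 20.12890625, f(3.0625) = 26.69140625, f(3.6875) = 34.03515625.
Sum = Δs · [f(-0.6875) + f(-0.0625) + f(0.5625) + ...].
Sum = 69.00390625.

69.00390625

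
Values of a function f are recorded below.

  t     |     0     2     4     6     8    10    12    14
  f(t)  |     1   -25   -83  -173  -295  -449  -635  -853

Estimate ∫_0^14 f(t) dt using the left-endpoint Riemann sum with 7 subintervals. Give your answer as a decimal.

Δt = 2.
Sum = 2·[1 + (-25) + (-83) + (-173) + (-295) + (-449) + (-635)] = -3318.

-3318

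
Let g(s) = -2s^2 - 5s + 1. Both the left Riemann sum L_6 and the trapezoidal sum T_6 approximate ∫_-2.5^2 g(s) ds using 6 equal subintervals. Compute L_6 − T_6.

L_6 = 0.28125.
T_6 = -6.46875.
L_6 − T_6 = 6.75.

6.75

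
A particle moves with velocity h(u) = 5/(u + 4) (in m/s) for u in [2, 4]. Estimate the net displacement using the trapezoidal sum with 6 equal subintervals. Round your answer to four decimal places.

Δu = (4 − 2)/6 = 1/3.
h(2) = 5/6, h(7/3) = 15/19, h(8/3) = 0.75, h(3) = 5/7, h(10/3) = 15/22, h(11/3) = 15/23, h(4) = 0.625.
T_6 = (Δu/2)·[h(u_0) + 2h(u_1) + ... + 2h(u_{5}) + h(u_6)].
Sum ≈ 1.4390.

1.4390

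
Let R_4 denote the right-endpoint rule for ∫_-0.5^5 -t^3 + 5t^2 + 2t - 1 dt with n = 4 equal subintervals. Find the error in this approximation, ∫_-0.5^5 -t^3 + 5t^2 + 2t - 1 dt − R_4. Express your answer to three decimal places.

-3.584

Exact integral: ∫_-0.5^5 f(t) dt ≈ 71.55729.
R_4 ≈ 75.14160.
Error ≈ 71.55729 − 75.14160 ≈ -3.584.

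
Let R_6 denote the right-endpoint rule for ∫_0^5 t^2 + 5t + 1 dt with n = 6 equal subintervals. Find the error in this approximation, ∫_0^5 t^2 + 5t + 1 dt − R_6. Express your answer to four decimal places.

Exact integral: ∫_0^5 f(t) dt ≈ 109.166667.
R_6 ≈ 130.578704.
Error ≈ 109.166667 − 130.578704 ≈ -21.4120.

-21.4120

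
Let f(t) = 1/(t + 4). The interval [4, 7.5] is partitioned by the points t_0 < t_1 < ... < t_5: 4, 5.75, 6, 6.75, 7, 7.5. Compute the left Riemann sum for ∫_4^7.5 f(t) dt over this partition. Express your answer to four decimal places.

Subinterval widths: 1.75, 0.25, 0.75, 0.25, 0.5.
Left endpoints: 4, 5.75, 6, 6.75, 7.
f(4) = 0.125, f(5.75) = 4/39, f(6) = 0.1, f(6.75) = 4/43, f(7) = 1/11.
Sum = Σ Δt_i · f(t_i).
Sum ≈ 0.3881.

0.3881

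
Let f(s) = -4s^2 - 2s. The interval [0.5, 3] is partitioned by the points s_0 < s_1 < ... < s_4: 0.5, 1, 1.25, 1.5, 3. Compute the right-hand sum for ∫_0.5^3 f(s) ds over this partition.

Subinterval widths: 0.5, 0.25, 0.25, 1.5.
Right endpoints: 1, 1.25, 1.5, 3.
f(1) = -6, f(1.25) = -8.75, f(1.5) = -12, f(3) = -42.
Sum = Σ Δs_i · f(s_i).
Sum = -71.1875.

-71.1875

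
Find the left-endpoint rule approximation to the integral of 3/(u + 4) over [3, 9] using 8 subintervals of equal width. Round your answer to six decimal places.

Δu = (9 − 3)/8 = 0.75.
Left endpoints: 3, 3.75, 4.5, 5.25, 6, 6.75, 7.5, 8.25.
f(3) = 3/7, f(3.75) = 12/31, f(4.5) = 6/17, f(5.25) = 12/37, f(6) = 0.3, f(6.75) = 12/43, f(7.5) = 6/23, f(8.25) = 12/49.
Sum = Δu · [f(3) + f(3.75) + f(4.5) + ...].
Sum ≈ 1.933328.

1.933328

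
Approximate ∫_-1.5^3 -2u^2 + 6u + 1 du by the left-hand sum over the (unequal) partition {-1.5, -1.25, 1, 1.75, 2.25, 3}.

Subinterval widths: 0.25, 2.25, 0.75, 0.5, 0.75.
Left endpoints: -1.5, -1.25, 1, 1.75, 2.25.
f(-1.5) = -12.5, f(-1.25) = -9.625, f(1) = 5, f(1.75) = 5.375, f(2.25) = 4.375.
Sum = Σ Δu_i · f(u_i).
Sum = -15.0625.

-15.0625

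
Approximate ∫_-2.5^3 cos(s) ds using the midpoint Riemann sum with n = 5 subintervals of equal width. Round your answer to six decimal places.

0.778239

Δs = (3 − (-2.5))/5 = 1.1.
Midpoints: -1.95, -0.85, 0.25, 1.35, 2.45.
f(-1.95) ≈ -0.370181, f(-0.85) ≈ 0.659983, f(0.25) ≈ 0.968912, f(1.35) ≈ 0.219007, f(2.45) ≈ -0.770231.
Sum = Δs · [f(-1.95) + f(-0.85) + f(0.25) + f(1.35) + f(2.45)].
Sum ≈ 0.778239.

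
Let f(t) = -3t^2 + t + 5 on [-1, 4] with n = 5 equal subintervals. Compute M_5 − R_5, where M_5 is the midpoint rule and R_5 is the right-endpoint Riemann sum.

M_5 = -31.25.
R_5 = -55.
M_5 − R_5 = 23.75.

23.75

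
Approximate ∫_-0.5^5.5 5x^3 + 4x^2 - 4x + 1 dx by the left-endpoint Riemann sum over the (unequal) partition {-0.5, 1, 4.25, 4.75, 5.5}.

Subinterval widths: 1.5, 3.25, 0.5, 0.75.
Left endpoints: -0.5, 1, 4.25, 4.75.
f(-0.5) = 3.375, f(1) = 6, f(4.25) = 440.078125, f(4.75) = 608.109375.
Sum = Σ Δx_i · f(x_i).
Sum = 700.68359375.

700.68359375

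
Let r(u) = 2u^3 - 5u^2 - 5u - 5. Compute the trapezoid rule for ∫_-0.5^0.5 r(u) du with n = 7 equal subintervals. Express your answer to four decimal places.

Δu = (0.5 − (-0.5))/7 = 1/7.
r(-0.5) = -4, r(-5/14) = -2705/686, r(-3/14) = -1433/343, r(-1/14) = -3203/686, r(1/14) = -1846/343, r(3/14) = -4309/686, r(5/14) = -2515/343, r(0.5) = -8.5.
T_7 = (Δu/2)·[r(u_0) + 2r(u_1) + ... + 2r(u_{6}) + r(u_7)].
Sum ≈ -5.4337.

-5.4337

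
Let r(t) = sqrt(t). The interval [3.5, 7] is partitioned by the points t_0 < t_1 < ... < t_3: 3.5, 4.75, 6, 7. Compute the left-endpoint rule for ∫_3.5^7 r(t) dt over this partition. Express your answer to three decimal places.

7.512

Subinterval widths: 1.25, 1.25, 1.
Left endpoints: 3.5, 4.75, 6.
r(3.5) ≈ 1.871, r(4.75) ≈ 2.179, r(6) ≈ 2.449.
Sum = Σ Δt_i · r(t_i).
Sum ≈ 7.512.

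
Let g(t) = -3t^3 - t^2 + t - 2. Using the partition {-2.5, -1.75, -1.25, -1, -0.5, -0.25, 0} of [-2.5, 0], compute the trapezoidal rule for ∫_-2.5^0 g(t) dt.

Subinterval widths: 0.75, 0.5, 0.25, 0.5, 0.25, 0.25.
g(-2.5) = 36.125, g(-1.75) = 9.265625, g(-1.25) = 1.046875, g(-1) = -1, g(-0.5) = -2.375, g(-0.25) = -2.265625, g(0) = -2.
On each subinterval the trapezoid contributes (Δt_i/2)·[g(t_{i-1}) + g(t_i)].
Sum = 17.6484375.

17.6484375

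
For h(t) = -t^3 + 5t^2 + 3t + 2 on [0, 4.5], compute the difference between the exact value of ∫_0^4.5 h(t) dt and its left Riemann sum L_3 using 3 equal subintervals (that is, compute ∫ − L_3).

20.671875

Exact integral: ∫_0^4.5 h(t) dt = 88.734375.
L_3 = 68.0625.
Error = 88.734375 − 68.0625 = 20.671875.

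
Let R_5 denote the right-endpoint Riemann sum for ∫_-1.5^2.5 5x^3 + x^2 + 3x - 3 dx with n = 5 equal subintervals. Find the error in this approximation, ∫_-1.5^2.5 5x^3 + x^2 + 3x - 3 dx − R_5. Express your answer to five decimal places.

Exact integral: ∫_-1.5^2.5 f(x) dx ≈ 42.8333333.
R_5 = 90.86.
Error ≈ 42.8333333 − 90.86 ≈ -48.02667.

-48.02667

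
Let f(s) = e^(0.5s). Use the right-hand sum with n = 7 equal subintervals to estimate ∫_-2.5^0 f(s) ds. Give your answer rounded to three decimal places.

Δs = (0 − (-2.5))/7 = 5/14.
Right endpoints: -15/7, -25/14, -10/7, -15/14, -5/7, -5/14, 0.
f(-15/7) ≈ 0.343, f(-25/14) ≈ 0.409, f(-10/7) ≈ 0.490, f(-15/14) ≈ 0.585, f(-5/7) ≈ 0.700, f(-5/14) ≈ 0.836, f(0) ≈ 1.000.
Sum = Δs · [f(-15/7) + f(-25/14) + f(-10/7) + ...].
Sum ≈ 1.558.

1.558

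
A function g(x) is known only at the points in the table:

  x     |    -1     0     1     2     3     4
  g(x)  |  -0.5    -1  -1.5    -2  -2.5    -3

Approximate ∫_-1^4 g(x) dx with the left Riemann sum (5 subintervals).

-7.5

Δx = 1.
Sum = 1·[(-0.5) + (-1) + (-1.5) + (-2) + (-2.5)] = -7.5.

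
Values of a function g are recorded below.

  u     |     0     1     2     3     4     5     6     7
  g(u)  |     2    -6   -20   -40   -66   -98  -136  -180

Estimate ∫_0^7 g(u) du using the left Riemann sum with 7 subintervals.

-364

Δu = 1.
Sum = 1·[2 + (-6) + (-20) + (-40) + (-66) + (-98) + (-136)] = -364.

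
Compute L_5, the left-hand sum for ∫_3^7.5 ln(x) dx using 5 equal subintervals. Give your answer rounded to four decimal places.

6.8902

Δx = (7.5 − 3)/5 = 0.9.
Left endpoints: 3, 3.9, 4.8, 5.7, 6.6.
f(3) ≈ 1.0986, f(3.9) ≈ 1.3610, f(4.8) ≈ 1.5686, f(5.7) ≈ 1.7405, f(6.6) ≈ 1.8871.
Sum = Δx · [f(3) + f(3.9) + f(4.8) + f(5.7) + f(6.6)].
Sum ≈ 6.8902.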